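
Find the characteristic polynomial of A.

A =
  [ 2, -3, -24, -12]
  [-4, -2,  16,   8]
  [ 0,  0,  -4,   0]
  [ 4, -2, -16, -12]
x^4 + 16*x^3 + 96*x^2 + 256*x + 256

Expanding det(x·I − A) (e.g. by cofactor expansion or by noting that A is similar to its Jordan form J, which has the same characteristic polynomial as A) gives
  χ_A(x) = x^4 + 16*x^3 + 96*x^2 + 256*x + 256
which factors as (x + 4)^4. The eigenvalues (with algebraic multiplicities) are λ = -4 with multiplicity 4.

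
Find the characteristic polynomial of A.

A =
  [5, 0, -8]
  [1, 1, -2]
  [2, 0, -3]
x^3 - 3*x^2 + 3*x - 1

Expanding det(x·I − A) (e.g. by cofactor expansion or by noting that A is similar to its Jordan form J, which has the same characteristic polynomial as A) gives
  χ_A(x) = x^3 - 3*x^2 + 3*x - 1
which factors as (x - 1)^3. The eigenvalues (with algebraic multiplicities) are λ = 1 with multiplicity 3.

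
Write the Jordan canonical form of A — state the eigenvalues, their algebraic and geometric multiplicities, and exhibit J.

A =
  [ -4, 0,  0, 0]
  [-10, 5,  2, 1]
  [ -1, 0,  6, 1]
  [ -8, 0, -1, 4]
J_1(-4) ⊕ J_3(5)

The characteristic polynomial is
  det(x·I − A) = x^4 - 11*x^3 + 15*x^2 + 175*x - 500 = (x - 5)^3*(x + 4)

Eigenvalues and multiplicities (the geometric multiplicity of λ is n − rank(A − λI), which equals the number of Jordan blocks for λ):
  λ = -4: algebraic multiplicity = 1, geometric multiplicity = 1
  λ = 5: algebraic multiplicity = 3, geometric multiplicity = 1

Determining the block sizes for each eigenvalue:
  λ = -4: one block (gm = 1), so the single block has size am = 1 → block sizes [1]
  λ = 5: one block (gm = 1), so the single block has size am = 3 → block sizes [3]

Assembling the blocks gives a Jordan form
J =
  [-4, 0, 0, 0]
  [ 0, 5, 1, 0]
  [ 0, 0, 5, 1]
  [ 0, 0, 0, 5]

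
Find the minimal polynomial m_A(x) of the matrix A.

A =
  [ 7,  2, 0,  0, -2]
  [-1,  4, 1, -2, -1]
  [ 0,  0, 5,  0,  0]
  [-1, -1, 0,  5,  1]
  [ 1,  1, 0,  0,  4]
x^3 - 15*x^2 + 75*x - 125

The characteristic polynomial is χ_A(x) = (x - 5)^5, so the eigenvalues are known. The minimal polynomial is
  m_A(x) = Π_λ (x − λ)^{k_λ}
where k_λ is the size of the *largest* Jordan block for λ (equivalently, the smallest k with (A − λI)^k v = 0 for every generalised eigenvector v of λ).

  λ = 5: largest Jordan block has size 3, contributing (x − 5)^3

So m_A(x) = (x - 5)^3 = x^3 - 15*x^2 + 75*x - 125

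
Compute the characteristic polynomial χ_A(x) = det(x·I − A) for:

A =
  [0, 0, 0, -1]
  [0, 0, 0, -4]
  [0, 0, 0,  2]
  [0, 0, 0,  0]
x^4

Expanding det(x·I − A) (e.g. by cofactor expansion or by noting that A is similar to its Jordan form J, which has the same characteristic polynomial as A) gives
  χ_A(x) = x^4
which factors as x^4. The eigenvalues (with algebraic multiplicities) are λ = 0 with multiplicity 4.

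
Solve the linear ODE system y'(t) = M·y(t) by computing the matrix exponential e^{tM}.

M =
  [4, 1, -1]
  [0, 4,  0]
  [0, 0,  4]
e^{tM} =
  [exp(4*t), t*exp(4*t), -t*exp(4*t)]
  [0, exp(4*t), 0]
  [0, 0, exp(4*t)]

Strategy: write M = P · J · P⁻¹ where J is a Jordan canonical form, so e^{tM} = P · e^{tJ} · P⁻¹, and e^{tJ} can be computed block-by-block.

M has Jordan form
J =
  [4, 1, 0]
  [0, 4, 0]
  [0, 0, 4]
(up to reordering of blocks).

Per-block formulas:
  For a 1×1 block at λ = 4: exp(t · [4]) = [e^(4t)].
  For a 2×2 Jordan block J_2(4): exp(t · J_2(4)) = e^(4t)·(I + t·N), where N is the 2×2 nilpotent shift.

After assembling e^{tJ} and conjugating by P, we get:

e^{tM} =
  [exp(4*t), t*exp(4*t), -t*exp(4*t)]
  [0, exp(4*t), 0]
  [0, 0, exp(4*t)]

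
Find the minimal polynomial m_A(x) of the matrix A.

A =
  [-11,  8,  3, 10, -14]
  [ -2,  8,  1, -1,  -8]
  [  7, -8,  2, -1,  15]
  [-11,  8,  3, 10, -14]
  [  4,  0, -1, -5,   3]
x^5 - 12*x^4 + 48*x^3 - 64*x^2

The characteristic polynomial is χ_A(x) = x^2*(x - 4)^3, so the eigenvalues are known. The minimal polynomial is
  m_A(x) = Π_λ (x − λ)^{k_λ}
where k_λ is the size of the *largest* Jordan block for λ (equivalently, the smallest k with (A − λI)^k v = 0 for every generalised eigenvector v of λ).

  λ = 0: largest Jordan block has size 2, contributing (x − 0)^2
  λ = 4: largest Jordan block has size 3, contributing (x − 4)^3

So m_A(x) = x^2*(x - 4)^3 = x^5 - 12*x^4 + 48*x^3 - 64*x^2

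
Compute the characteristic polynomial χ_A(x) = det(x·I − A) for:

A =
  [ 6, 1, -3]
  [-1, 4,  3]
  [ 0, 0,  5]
x^3 - 15*x^2 + 75*x - 125

Expanding det(x·I − A) (e.g. by cofactor expansion or by noting that A is similar to its Jordan form J, which has the same characteristic polynomial as A) gives
  χ_A(x) = x^3 - 15*x^2 + 75*x - 125
which factors as (x - 5)^3. The eigenvalues (with algebraic multiplicities) are λ = 5 with multiplicity 3.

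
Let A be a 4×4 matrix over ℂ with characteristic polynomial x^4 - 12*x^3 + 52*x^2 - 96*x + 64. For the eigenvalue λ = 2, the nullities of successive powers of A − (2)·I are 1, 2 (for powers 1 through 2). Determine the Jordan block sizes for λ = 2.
Block sizes for λ = 2: [2]

From the dimensions of kernels of powers, the number of Jordan blocks of size at least j is d_j − d_{j−1} where d_j = dim ker(N^j) (with d_0 = 0). Computing the differences gives [1, 1].
The number of blocks of size exactly k is (#blocks of size ≥ k) − (#blocks of size ≥ k + 1), so the partition is: 1 block(s) of size 2.
In nonincreasing order the block sizes are [2].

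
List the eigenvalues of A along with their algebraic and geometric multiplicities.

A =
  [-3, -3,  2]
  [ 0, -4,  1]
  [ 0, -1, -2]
λ = -3: alg = 3, geom = 1

Step 1 — factor the characteristic polynomial to read off the algebraic multiplicities:
  χ_A(x) = (x + 3)^3

Step 2 — compute geometric multiplicities via the rank-nullity identity g(λ) = n − rank(A − λI):
  rank(A − (-3)·I) = 2, so dim ker(A − (-3)·I) = n − 2 = 1

Summary:
  λ = -3: algebraic multiplicity = 3, geometric multiplicity = 1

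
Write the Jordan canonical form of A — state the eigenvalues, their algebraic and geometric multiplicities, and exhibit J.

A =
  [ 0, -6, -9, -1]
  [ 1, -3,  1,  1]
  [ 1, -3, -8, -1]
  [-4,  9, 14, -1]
J_3(-3) ⊕ J_1(-3)

The characteristic polynomial is
  det(x·I − A) = x^4 + 12*x^3 + 54*x^2 + 108*x + 81 = (x + 3)^4

Eigenvalues and multiplicities (the geometric multiplicity of λ is n − rank(A − λI), which equals the number of Jordan blocks for λ):
  λ = -3: algebraic multiplicity = 4, geometric multiplicity = 2

Determining the block sizes for each eigenvalue:
  λ = -3: with am = 4 and gm = 2, the partition is not yet determined (e.g. several partitions of 4 into 2 parts exist). Let N = A − (-3)·I. Computing rank(N^1) = 2, rank(N^2) = 1, rank(N^3) = 0; the number of blocks of size ≥ j is rank(N^{j−1}) − rank(N^j), giving [2, 1, 1]. So we have 1 block(s) of size 3, 1 block(s) of size 1 → block sizes [3, 1]

Assembling the blocks gives a Jordan form
J =
  [-3,  1,  0,  0]
  [ 0, -3,  1,  0]
  [ 0,  0, -3,  0]
  [ 0,  0,  0, -3]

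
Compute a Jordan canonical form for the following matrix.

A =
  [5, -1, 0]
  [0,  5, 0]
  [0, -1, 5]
J_2(5) ⊕ J_1(5)

The characteristic polynomial is
  det(x·I − A) = x^3 - 15*x^2 + 75*x - 125 = (x - 5)^3

Eigenvalues and multiplicities (the geometric multiplicity of λ is n − rank(A − λI), which equals the number of Jordan blocks for λ):
  λ = 5: algebraic multiplicity = 3, geometric multiplicity = 2

Determining the block sizes for each eigenvalue:
  λ = 5: 2 blocks summing to 3 forces exactly one block of size 2 and the rest size 1 → block sizes [2, 1]

Assembling the blocks gives a Jordan form
J =
  [5, 1, 0]
  [0, 5, 0]
  [0, 0, 5]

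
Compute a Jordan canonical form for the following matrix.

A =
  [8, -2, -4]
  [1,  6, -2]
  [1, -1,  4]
J_3(6)

The characteristic polynomial is
  det(x·I − A) = x^3 - 18*x^2 + 108*x - 216 = (x - 6)^3

Eigenvalues and multiplicities (the geometric multiplicity of λ is n − rank(A − λI), which equals the number of Jordan blocks for λ):
  λ = 6: algebraic multiplicity = 3, geometric multiplicity = 1

Determining the block sizes for each eigenvalue:
  λ = 6: one block (gm = 1), so the single block has size am = 3 → block sizes [3]

Assembling the blocks gives a Jordan form
J =
  [6, 1, 0]
  [0, 6, 1]
  [0, 0, 6]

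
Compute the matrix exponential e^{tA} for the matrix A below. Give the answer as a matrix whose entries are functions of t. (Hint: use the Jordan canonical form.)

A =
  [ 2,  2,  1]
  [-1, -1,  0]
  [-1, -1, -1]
e^{tA} =
  [t^2/2 + 2*t + 1, t^2/2 + 2*t, t^2/2 + t]
  [-t^2/2 - t, -t^2/2 - t + 1, -t^2/2]
  [-t, -t, 1 - t]

Strategy: write A = P · J · P⁻¹ where J is a Jordan canonical form, so e^{tA} = P · e^{tJ} · P⁻¹, and e^{tJ} can be computed block-by-block.

A has Jordan form
J =
  [0, 1, 0]
  [0, 0, 1]
  [0, 0, 0]
(up to reordering of blocks).

Per-block formulas:
  For a 3×3 Jordan block J_3(0): exp(t · J_3(0)) = e^(0t)·(I + t·N + (t^2/2)·N^2), where N is the 3×3 nilpotent shift.

After assembling e^{tJ} and conjugating by P, we get:

e^{tA} =
  [t^2/2 + 2*t + 1, t^2/2 + 2*t, t^2/2 + t]
  [-t^2/2 - t, -t^2/2 - t + 1, -t^2/2]
  [-t, -t, 1 - t]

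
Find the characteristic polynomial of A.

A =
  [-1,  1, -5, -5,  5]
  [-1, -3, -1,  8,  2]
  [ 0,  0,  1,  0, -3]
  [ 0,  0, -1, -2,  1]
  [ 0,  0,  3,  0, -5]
x^5 + 10*x^4 + 40*x^3 + 80*x^2 + 80*x + 32

Expanding det(x·I − A) (e.g. by cofactor expansion or by noting that A is similar to its Jordan form J, which has the same characteristic polynomial as A) gives
  χ_A(x) = x^5 + 10*x^4 + 40*x^3 + 80*x^2 + 80*x + 32
which factors as (x + 2)^5. The eigenvalues (with algebraic multiplicities) are λ = -2 with multiplicity 5.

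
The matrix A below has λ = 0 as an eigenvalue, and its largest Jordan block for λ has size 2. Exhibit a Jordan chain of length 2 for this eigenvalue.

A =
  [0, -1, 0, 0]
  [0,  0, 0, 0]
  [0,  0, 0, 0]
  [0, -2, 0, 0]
A Jordan chain for λ = 0 of length 2:
v_1 = (-1, 0, 0, -2)ᵀ
v_2 = (0, 1, 0, 0)ᵀ

Let N = A − (0)·I. We want v_2 with N^2 v_2 = 0 but N^1 v_2 ≠ 0; then v_{j-1} := N · v_j for j = 2, …, 2.

Pick v_2 = (0, 1, 0, 0)ᵀ.
Then v_1 = N · v_2 = (-1, 0, 0, -2)ᵀ.

Sanity check: (A − (0)·I) v_1 = (0, 0, 0, 0)ᵀ = 0. ✓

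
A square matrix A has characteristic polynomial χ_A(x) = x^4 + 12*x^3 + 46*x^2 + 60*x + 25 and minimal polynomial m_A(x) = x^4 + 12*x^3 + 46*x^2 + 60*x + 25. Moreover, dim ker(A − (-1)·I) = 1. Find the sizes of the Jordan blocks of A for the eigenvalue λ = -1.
Block sizes for λ = -1: [2]

Step 1 — from the characteristic polynomial, algebraic multiplicity of λ = -1 is 2. From dim ker(A − (-1)·I) = 1, there are exactly 1 Jordan blocks for λ = -1.
Step 2 — from the minimal polynomial, the factor (x + 1)^2 tells us the largest block for λ = -1 has size 2.
Step 3 — with total size 2, 1 blocks, and largest block 2, the block sizes (in nonincreasing order) are [2].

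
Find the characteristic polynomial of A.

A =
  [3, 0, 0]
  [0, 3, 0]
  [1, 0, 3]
x^3 - 9*x^2 + 27*x - 27

Expanding det(x·I − A) (e.g. by cofactor expansion or by noting that A is similar to its Jordan form J, which has the same characteristic polynomial as A) gives
  χ_A(x) = x^3 - 9*x^2 + 27*x - 27
which factors as (x - 3)^3. The eigenvalues (with algebraic multiplicities) are λ = 3 with multiplicity 3.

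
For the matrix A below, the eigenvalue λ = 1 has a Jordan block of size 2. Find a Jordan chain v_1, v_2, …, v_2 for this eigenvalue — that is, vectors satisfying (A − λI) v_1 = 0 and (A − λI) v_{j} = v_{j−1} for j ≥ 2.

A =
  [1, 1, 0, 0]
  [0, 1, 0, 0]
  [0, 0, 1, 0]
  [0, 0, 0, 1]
A Jordan chain for λ = 1 of length 2:
v_1 = (1, 0, 0, 0)ᵀ
v_2 = (0, 1, 0, 0)ᵀ

Let N = A − (1)·I. We want v_2 with N^2 v_2 = 0 but N^1 v_2 ≠ 0; then v_{j-1} := N · v_j for j = 2, …, 2.

Pick v_2 = (0, 1, 0, 0)ᵀ.
Then v_1 = N · v_2 = (1, 0, 0, 0)ᵀ.

Sanity check: (A − (1)·I) v_1 = (0, 0, 0, 0)ᵀ = 0. ✓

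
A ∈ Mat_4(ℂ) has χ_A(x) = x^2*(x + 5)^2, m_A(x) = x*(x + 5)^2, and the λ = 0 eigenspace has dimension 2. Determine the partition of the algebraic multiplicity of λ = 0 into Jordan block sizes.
Block sizes for λ = 0: [1, 1]

Step 1 — from the characteristic polynomial, algebraic multiplicity of λ = 0 is 2. From dim ker(A − (0)·I) = 2, there are exactly 2 Jordan blocks for λ = 0.
Step 2 — from the minimal polynomial, the factor (x − 0) tells us the largest block for λ = 0 has size 1.
Step 3 — with total size 2, 2 blocks, and largest block 1, the block sizes (in nonincreasing order) are [1, 1].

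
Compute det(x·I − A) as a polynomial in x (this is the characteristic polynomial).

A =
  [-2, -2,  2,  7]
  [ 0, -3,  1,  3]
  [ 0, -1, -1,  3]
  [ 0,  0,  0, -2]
x^4 + 8*x^3 + 24*x^2 + 32*x + 16

Expanding det(x·I − A) (e.g. by cofactor expansion or by noting that A is similar to its Jordan form J, which has the same characteristic polynomial as A) gives
  χ_A(x) = x^4 + 8*x^3 + 24*x^2 + 32*x + 16
which factors as (x + 2)^4. The eigenvalues (with algebraic multiplicities) are λ = -2 with multiplicity 4.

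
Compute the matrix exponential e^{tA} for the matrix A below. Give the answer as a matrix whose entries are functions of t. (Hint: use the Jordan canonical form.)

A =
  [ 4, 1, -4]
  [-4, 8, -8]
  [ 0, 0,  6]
e^{tA} =
  [-2*t*exp(6*t) + exp(6*t), t*exp(6*t), -4*t*exp(6*t)]
  [-4*t*exp(6*t), 2*t*exp(6*t) + exp(6*t), -8*t*exp(6*t)]
  [0, 0, exp(6*t)]

Strategy: write A = P · J · P⁻¹ where J is a Jordan canonical form, so e^{tA} = P · e^{tJ} · P⁻¹, and e^{tJ} can be computed block-by-block.

A has Jordan form
J =
  [6, 1, 0]
  [0, 6, 0]
  [0, 0, 6]
(up to reordering of blocks).

Per-block formulas:
  For a 1×1 block at λ = 6: exp(t · [6]) = [e^(6t)].
  For a 2×2 Jordan block J_2(6): exp(t · J_2(6)) = e^(6t)·(I + t·N), where N is the 2×2 nilpotent shift.

After assembling e^{tJ} and conjugating by P, we get:

e^{tA} =
  [-2*t*exp(6*t) + exp(6*t), t*exp(6*t), -4*t*exp(6*t)]
  [-4*t*exp(6*t), 2*t*exp(6*t) + exp(6*t), -8*t*exp(6*t)]
  [0, 0, exp(6*t)]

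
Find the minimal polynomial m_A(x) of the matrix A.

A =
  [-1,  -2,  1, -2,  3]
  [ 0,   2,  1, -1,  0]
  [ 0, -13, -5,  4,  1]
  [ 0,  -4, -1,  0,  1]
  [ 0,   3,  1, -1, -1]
x^3 + 3*x^2 + 3*x + 1

The characteristic polynomial is χ_A(x) = (x + 1)^5, so the eigenvalues are known. The minimal polynomial is
  m_A(x) = Π_λ (x − λ)^{k_λ}
where k_λ is the size of the *largest* Jordan block for λ (equivalently, the smallest k with (A − λI)^k v = 0 for every generalised eigenvector v of λ).

  λ = -1: largest Jordan block has size 3, contributing (x + 1)^3

So m_A(x) = (x + 1)^3 = x^3 + 3*x^2 + 3*x + 1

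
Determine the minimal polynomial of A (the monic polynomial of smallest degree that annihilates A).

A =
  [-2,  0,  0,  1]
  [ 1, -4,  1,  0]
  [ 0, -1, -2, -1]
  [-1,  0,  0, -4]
x^2 + 6*x + 9

The characteristic polynomial is χ_A(x) = (x + 3)^4, so the eigenvalues are known. The minimal polynomial is
  m_A(x) = Π_λ (x − λ)^{k_λ}
where k_λ is the size of the *largest* Jordan block for λ (equivalently, the smallest k with (A − λI)^k v = 0 for every generalised eigenvector v of λ).

  λ = -3: largest Jordan block has size 2, contributing (x + 3)^2

So m_A(x) = (x + 3)^2 = x^2 + 6*x + 9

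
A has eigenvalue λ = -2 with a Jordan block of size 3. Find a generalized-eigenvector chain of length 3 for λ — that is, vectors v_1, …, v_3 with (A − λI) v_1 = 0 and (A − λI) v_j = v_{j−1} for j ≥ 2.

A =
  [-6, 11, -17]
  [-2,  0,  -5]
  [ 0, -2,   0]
A Jordan chain for λ = -2 of length 3:
v_1 = (-6, 4, 4)ᵀ
v_2 = (-4, -2, 0)ᵀ
v_3 = (1, 0, 0)ᵀ

Let N = A − (-2)·I. We want v_3 with N^3 v_3 = 0 but N^2 v_3 ≠ 0; then v_{j-1} := N · v_j for j = 3, …, 2.

Pick v_3 = (1, 0, 0)ᵀ.
Then v_2 = N · v_3 = (-4, -2, 0)ᵀ.
Then v_1 = N · v_2 = (-6, 4, 4)ᵀ.

Sanity check: (A − (-2)·I) v_1 = (0, 0, 0)ᵀ = 0. ✓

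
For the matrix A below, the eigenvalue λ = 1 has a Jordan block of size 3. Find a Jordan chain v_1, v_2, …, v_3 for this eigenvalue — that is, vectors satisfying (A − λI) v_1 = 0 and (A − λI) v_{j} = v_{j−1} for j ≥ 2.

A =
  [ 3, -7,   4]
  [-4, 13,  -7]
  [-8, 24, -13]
A Jordan chain for λ = 1 of length 3:
v_1 = (-2, 4, 8)ᵀ
v_2 = (-7, 12, 24)ᵀ
v_3 = (0, 1, 0)ᵀ

Let N = A − (1)·I. We want v_3 with N^3 v_3 = 0 but N^2 v_3 ≠ 0; then v_{j-1} := N · v_j for j = 3, …, 2.

Pick v_3 = (0, 1, 0)ᵀ.
Then v_2 = N · v_3 = (-7, 12, 24)ᵀ.
Then v_1 = N · v_2 = (-2, 4, 8)ᵀ.

Sanity check: (A − (1)·I) v_1 = (0, 0, 0)ᵀ = 0. ✓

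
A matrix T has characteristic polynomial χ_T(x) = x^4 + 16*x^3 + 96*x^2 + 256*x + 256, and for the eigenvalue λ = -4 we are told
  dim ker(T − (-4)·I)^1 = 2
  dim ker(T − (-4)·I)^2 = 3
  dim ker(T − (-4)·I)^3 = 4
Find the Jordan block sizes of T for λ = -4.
Block sizes for λ = -4: [3, 1]

From the dimensions of kernels of powers, the number of Jordan blocks of size at least j is d_j − d_{j−1} where d_j = dim ker(N^j) (with d_0 = 0). Computing the differences gives [2, 1, 1].
The number of blocks of size exactly k is (#blocks of size ≥ k) − (#blocks of size ≥ k + 1), so the partition is: 1 block(s) of size 1, 1 block(s) of size 3.
In nonincreasing order the block sizes are [3, 1].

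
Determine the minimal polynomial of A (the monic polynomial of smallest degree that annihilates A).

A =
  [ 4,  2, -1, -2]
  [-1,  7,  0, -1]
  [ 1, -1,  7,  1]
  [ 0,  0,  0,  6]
x^3 - 18*x^2 + 108*x - 216

The characteristic polynomial is χ_A(x) = (x - 6)^4, so the eigenvalues are known. The minimal polynomial is
  m_A(x) = Π_λ (x − λ)^{k_λ}
where k_λ is the size of the *largest* Jordan block for λ (equivalently, the smallest k with (A − λI)^k v = 0 for every generalised eigenvector v of λ).

  λ = 6: largest Jordan block has size 3, contributing (x − 6)^3

So m_A(x) = (x - 6)^3 = x^3 - 18*x^2 + 108*x - 216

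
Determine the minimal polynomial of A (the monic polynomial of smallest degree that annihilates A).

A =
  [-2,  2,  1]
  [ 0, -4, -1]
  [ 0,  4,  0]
x^2 + 4*x + 4

The characteristic polynomial is χ_A(x) = (x + 2)^3, so the eigenvalues are known. The minimal polynomial is
  m_A(x) = Π_λ (x − λ)^{k_λ}
where k_λ is the size of the *largest* Jordan block for λ (equivalently, the smallest k with (A − λI)^k v = 0 for every generalised eigenvector v of λ).

  λ = -2: largest Jordan block has size 2, contributing (x + 2)^2

So m_A(x) = (x + 2)^2 = x^2 + 4*x + 4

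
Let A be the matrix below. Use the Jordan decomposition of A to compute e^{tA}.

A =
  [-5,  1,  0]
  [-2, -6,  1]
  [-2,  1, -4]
e^{tA} =
  [-t^2*exp(-5*t) + exp(-5*t), -t^2*exp(-5*t)/2 + t*exp(-5*t), t^2*exp(-5*t)/2]
  [-2*t*exp(-5*t), -t*exp(-5*t) + exp(-5*t), t*exp(-5*t)]
  [-2*t^2*exp(-5*t) - 2*t*exp(-5*t), -t^2*exp(-5*t) + t*exp(-5*t), t^2*exp(-5*t) + t*exp(-5*t) + exp(-5*t)]

Strategy: write A = P · J · P⁻¹ where J is a Jordan canonical form, so e^{tA} = P · e^{tJ} · P⁻¹, and e^{tJ} can be computed block-by-block.

A has Jordan form
J =
  [-5,  1,  0]
  [ 0, -5,  1]
  [ 0,  0, -5]
(up to reordering of blocks).

Per-block formulas:
  For a 3×3 Jordan block J_3(-5): exp(t · J_3(-5)) = e^(-5t)·(I + t·N + (t^2/2)·N^2), where N is the 3×3 nilpotent shift.

After assembling e^{tJ} and conjugating by P, we get:

e^{tA} =
  [-t^2*exp(-5*t) + exp(-5*t), -t^2*exp(-5*t)/2 + t*exp(-5*t), t^2*exp(-5*t)/2]
  [-2*t*exp(-5*t), -t*exp(-5*t) + exp(-5*t), t*exp(-5*t)]
  [-2*t^2*exp(-5*t) - 2*t*exp(-5*t), -t^2*exp(-5*t) + t*exp(-5*t), t^2*exp(-5*t) + t*exp(-5*t) + exp(-5*t)]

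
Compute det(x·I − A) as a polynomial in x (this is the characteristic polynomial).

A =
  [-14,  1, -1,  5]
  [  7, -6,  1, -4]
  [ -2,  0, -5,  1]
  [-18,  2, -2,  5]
x^4 + 20*x^3 + 150*x^2 + 500*x + 625

Expanding det(x·I − A) (e.g. by cofactor expansion or by noting that A is similar to its Jordan form J, which has the same characteristic polynomial as A) gives
  χ_A(x) = x^4 + 20*x^3 + 150*x^2 + 500*x + 625
which factors as (x + 5)^4. The eigenvalues (with algebraic multiplicities) are λ = -5 with multiplicity 4.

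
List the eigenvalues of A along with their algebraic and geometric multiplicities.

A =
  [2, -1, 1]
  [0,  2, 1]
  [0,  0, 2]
λ = 2: alg = 3, geom = 1

Step 1 — factor the characteristic polynomial to read off the algebraic multiplicities:
  χ_A(x) = (x - 2)^3

Step 2 — compute geometric multiplicities via the rank-nullity identity g(λ) = n − rank(A − λI):
  rank(A − (2)·I) = 2, so dim ker(A − (2)·I) = n − 2 = 1

Summary:
  λ = 2: algebraic multiplicity = 3, geometric multiplicity = 1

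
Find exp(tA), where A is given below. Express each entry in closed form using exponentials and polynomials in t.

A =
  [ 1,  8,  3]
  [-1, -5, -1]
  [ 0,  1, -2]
e^{tA} =
  [t^2*exp(-2*t)/2 + 3*t*exp(-2*t) + exp(-2*t), 3*t^2*exp(-2*t)/2 + 8*t*exp(-2*t), t^2*exp(-2*t)/2 + 3*t*exp(-2*t)]
  [-t*exp(-2*t), -3*t*exp(-2*t) + exp(-2*t), -t*exp(-2*t)]
  [-t^2*exp(-2*t)/2, -3*t^2*exp(-2*t)/2 + t*exp(-2*t), -t^2*exp(-2*t)/2 + exp(-2*t)]

Strategy: write A = P · J · P⁻¹ where J is a Jordan canonical form, so e^{tA} = P · e^{tJ} · P⁻¹, and e^{tJ} can be computed block-by-block.

A has Jordan form
J =
  [-2,  1,  0]
  [ 0, -2,  1]
  [ 0,  0, -2]
(up to reordering of blocks).

Per-block formulas:
  For a 3×3 Jordan block J_3(-2): exp(t · J_3(-2)) = e^(-2t)·(I + t·N + (t^2/2)·N^2), where N is the 3×3 nilpotent shift.

After assembling e^{tJ} and conjugating by P, we get:

e^{tA} =
  [t^2*exp(-2*t)/2 + 3*t*exp(-2*t) + exp(-2*t), 3*t^2*exp(-2*t)/2 + 8*t*exp(-2*t), t^2*exp(-2*t)/2 + 3*t*exp(-2*t)]
  [-t*exp(-2*t), -3*t*exp(-2*t) + exp(-2*t), -t*exp(-2*t)]
  [-t^2*exp(-2*t)/2, -3*t^2*exp(-2*t)/2 + t*exp(-2*t), -t^2*exp(-2*t)/2 + exp(-2*t)]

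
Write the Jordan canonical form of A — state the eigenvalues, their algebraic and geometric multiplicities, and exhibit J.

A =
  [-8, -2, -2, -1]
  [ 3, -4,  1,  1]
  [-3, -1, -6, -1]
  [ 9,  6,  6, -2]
J_2(-5) ⊕ J_2(-5)

The characteristic polynomial is
  det(x·I − A) = x^4 + 20*x^3 + 150*x^2 + 500*x + 625 = (x + 5)^4

Eigenvalues and multiplicities (the geometric multiplicity of λ is n − rank(A − λI), which equals the number of Jordan blocks for λ):
  λ = -5: algebraic multiplicity = 4, geometric multiplicity = 2

Determining the block sizes for each eigenvalue:
  λ = -5: with am = 4 and gm = 2, the partition is not yet determined (e.g. several partitions of 4 into 2 parts exist). Let N = A − (-5)·I. Computing rank(N^1) = 2, rank(N^2) = 0; the number of blocks of size ≥ j is rank(N^{j−1}) − rank(N^j), giving [2, 2]. So we have 2 block(s) of size 2 → block sizes [2, 2]

Assembling the blocks gives a Jordan form
J =
  [-5,  1,  0,  0]
  [ 0, -5,  0,  0]
  [ 0,  0, -5,  1]
  [ 0,  0,  0, -5]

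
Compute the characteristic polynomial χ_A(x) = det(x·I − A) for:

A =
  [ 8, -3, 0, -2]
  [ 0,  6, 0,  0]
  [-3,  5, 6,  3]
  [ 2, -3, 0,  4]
x^4 - 24*x^3 + 216*x^2 - 864*x + 1296

Expanding det(x·I − A) (e.g. by cofactor expansion or by noting that A is similar to its Jordan form J, which has the same characteristic polynomial as A) gives
  χ_A(x) = x^4 - 24*x^3 + 216*x^2 - 864*x + 1296
which factors as (x - 6)^4. The eigenvalues (with algebraic multiplicities) are λ = 6 with multiplicity 4.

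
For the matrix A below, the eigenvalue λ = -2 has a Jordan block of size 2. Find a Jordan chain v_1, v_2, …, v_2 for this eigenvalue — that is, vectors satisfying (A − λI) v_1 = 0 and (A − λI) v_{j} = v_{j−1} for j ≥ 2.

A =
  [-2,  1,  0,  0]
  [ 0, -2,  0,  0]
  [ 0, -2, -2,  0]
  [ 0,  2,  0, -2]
A Jordan chain for λ = -2 of length 2:
v_1 = (1, 0, -2, 2)ᵀ
v_2 = (0, 1, 0, 0)ᵀ

Let N = A − (-2)·I. We want v_2 with N^2 v_2 = 0 but N^1 v_2 ≠ 0; then v_{j-1} := N · v_j for j = 2, …, 2.

Pick v_2 = (0, 1, 0, 0)ᵀ.
Then v_1 = N · v_2 = (1, 0, -2, 2)ᵀ.

Sanity check: (A − (-2)·I) v_1 = (0, 0, 0, 0)ᵀ = 0. ✓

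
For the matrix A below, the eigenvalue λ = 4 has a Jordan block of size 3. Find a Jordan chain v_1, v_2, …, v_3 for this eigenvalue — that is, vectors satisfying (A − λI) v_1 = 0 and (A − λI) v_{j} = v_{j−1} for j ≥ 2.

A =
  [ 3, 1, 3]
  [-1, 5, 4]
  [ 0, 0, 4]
A Jordan chain for λ = 4 of length 3:
v_1 = (1, 1, 0)ᵀ
v_2 = (3, 4, 0)ᵀ
v_3 = (0, 0, 1)ᵀ

Let N = A − (4)·I. We want v_3 with N^3 v_3 = 0 but N^2 v_3 ≠ 0; then v_{j-1} := N · v_j for j = 3, …, 2.

Pick v_3 = (0, 0, 1)ᵀ.
Then v_2 = N · v_3 = (3, 4, 0)ᵀ.
Then v_1 = N · v_2 = (1, 1, 0)ᵀ.

Sanity check: (A − (4)·I) v_1 = (0, 0, 0)ᵀ = 0. ✓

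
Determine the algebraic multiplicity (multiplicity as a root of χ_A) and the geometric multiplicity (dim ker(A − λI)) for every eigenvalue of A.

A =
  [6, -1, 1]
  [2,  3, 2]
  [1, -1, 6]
λ = 5: alg = 3, geom = 2

Step 1 — factor the characteristic polynomial to read off the algebraic multiplicities:
  χ_A(x) = (x - 5)^3

Step 2 — compute geometric multiplicities via the rank-nullity identity g(λ) = n − rank(A − λI):
  rank(A − (5)·I) = 1, so dim ker(A − (5)·I) = n − 1 = 2

Summary:
  λ = 5: algebraic multiplicity = 3, geometric multiplicity = 2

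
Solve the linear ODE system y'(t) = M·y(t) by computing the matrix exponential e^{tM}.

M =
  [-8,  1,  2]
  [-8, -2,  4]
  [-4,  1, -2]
e^{tM} =
  [-4*t*exp(-4*t) + exp(-4*t), t*exp(-4*t), 2*t*exp(-4*t)]
  [-8*t*exp(-4*t), 2*t*exp(-4*t) + exp(-4*t), 4*t*exp(-4*t)]
  [-4*t*exp(-4*t), t*exp(-4*t), 2*t*exp(-4*t) + exp(-4*t)]

Strategy: write M = P · J · P⁻¹ where J is a Jordan canonical form, so e^{tM} = P · e^{tJ} · P⁻¹, and e^{tJ} can be computed block-by-block.

M has Jordan form
J =
  [-4,  1,  0]
  [ 0, -4,  0]
  [ 0,  0, -4]
(up to reordering of blocks).

Per-block formulas:
  For a 2×2 Jordan block J_2(-4): exp(t · J_2(-4)) = e^(-4t)·(I + t·N), where N is the 2×2 nilpotent shift.
  For a 1×1 block at λ = -4: exp(t · [-4]) = [e^(-4t)].

After assembling e^{tJ} and conjugating by P, we get:

e^{tM} =
  [-4*t*exp(-4*t) + exp(-4*t), t*exp(-4*t), 2*t*exp(-4*t)]
  [-8*t*exp(-4*t), 2*t*exp(-4*t) + exp(-4*t), 4*t*exp(-4*t)]
  [-4*t*exp(-4*t), t*exp(-4*t), 2*t*exp(-4*t) + exp(-4*t)]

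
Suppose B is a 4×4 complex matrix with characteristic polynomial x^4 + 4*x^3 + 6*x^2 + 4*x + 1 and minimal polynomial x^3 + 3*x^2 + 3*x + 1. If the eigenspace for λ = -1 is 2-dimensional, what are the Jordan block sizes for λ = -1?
Block sizes for λ = -1: [3, 1]

Step 1 — from the characteristic polynomial, algebraic multiplicity of λ = -1 is 4. From dim ker(B − (-1)·I) = 2, there are exactly 2 Jordan blocks for λ = -1.
Step 2 — from the minimal polynomial, the factor (x + 1)^3 tells us the largest block for λ = -1 has size 3.
Step 3 — with total size 4, 2 blocks, and largest block 3, the block sizes (in nonincreasing order) are [3, 1].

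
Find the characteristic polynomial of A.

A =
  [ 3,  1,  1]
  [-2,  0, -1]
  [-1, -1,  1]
x^3 - 4*x^2 + 5*x - 2

Expanding det(x·I − A) (e.g. by cofactor expansion or by noting that A is similar to its Jordan form J, which has the same characteristic polynomial as A) gives
  χ_A(x) = x^3 - 4*x^2 + 5*x - 2
which factors as (x - 2)*(x - 1)^2. The eigenvalues (with algebraic multiplicities) are λ = 1 with multiplicity 2, λ = 2 with multiplicity 1.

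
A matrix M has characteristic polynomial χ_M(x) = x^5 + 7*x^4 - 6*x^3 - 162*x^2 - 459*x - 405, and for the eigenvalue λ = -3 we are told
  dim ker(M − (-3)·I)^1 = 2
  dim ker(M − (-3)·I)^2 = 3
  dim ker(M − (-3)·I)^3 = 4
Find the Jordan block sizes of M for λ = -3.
Block sizes for λ = -3: [3, 1]

From the dimensions of kernels of powers, the number of Jordan blocks of size at least j is d_j − d_{j−1} where d_j = dim ker(N^j) (with d_0 = 0). Computing the differences gives [2, 1, 1].
The number of blocks of size exactly k is (#blocks of size ≥ k) − (#blocks of size ≥ k + 1), so the partition is: 1 block(s) of size 1, 1 block(s) of size 3.
In nonincreasing order the block sizes are [3, 1].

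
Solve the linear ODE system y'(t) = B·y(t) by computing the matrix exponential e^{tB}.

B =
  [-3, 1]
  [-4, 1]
e^{tB} =
  [-2*t*exp(-t) + exp(-t), t*exp(-t)]
  [-4*t*exp(-t), 2*t*exp(-t) + exp(-t)]

Strategy: write B = P · J · P⁻¹ where J is a Jordan canonical form, so e^{tB} = P · e^{tJ} · P⁻¹, and e^{tJ} can be computed block-by-block.

B has Jordan form
J =
  [-1,  1]
  [ 0, -1]
(up to reordering of blocks).

Per-block formulas:
  For a 2×2 Jordan block J_2(-1): exp(t · J_2(-1)) = e^(-1t)·(I + t·N), where N is the 2×2 nilpotent shift.

After assembling e^{tJ} and conjugating by P, we get:

e^{tB} =
  [-2*t*exp(-t) + exp(-t), t*exp(-t)]
  [-4*t*exp(-t), 2*t*exp(-t) + exp(-t)]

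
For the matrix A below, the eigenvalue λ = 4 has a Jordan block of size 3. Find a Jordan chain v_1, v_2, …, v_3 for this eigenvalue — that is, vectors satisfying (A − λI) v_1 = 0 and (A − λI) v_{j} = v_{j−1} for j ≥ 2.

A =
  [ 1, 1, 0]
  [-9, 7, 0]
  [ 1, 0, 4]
A Jordan chain for λ = 4 of length 3:
v_1 = (0, 0, -3)ᵀ
v_2 = (-3, -9, 1)ᵀ
v_3 = (1, 0, 0)ᵀ

Let N = A − (4)·I. We want v_3 with N^3 v_3 = 0 but N^2 v_3 ≠ 0; then v_{j-1} := N · v_j for j = 3, …, 2.

Pick v_3 = (1, 0, 0)ᵀ.
Then v_2 = N · v_3 = (-3, -9, 1)ᵀ.
Then v_1 = N · v_2 = (0, 0, -3)ᵀ.

Sanity check: (A − (4)·I) v_1 = (0, 0, 0)ᵀ = 0. ✓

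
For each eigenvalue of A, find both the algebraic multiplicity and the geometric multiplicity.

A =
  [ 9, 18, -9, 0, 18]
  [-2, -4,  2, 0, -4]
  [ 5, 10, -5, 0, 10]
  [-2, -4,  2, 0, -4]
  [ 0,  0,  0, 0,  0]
λ = 0: alg = 5, geom = 4

Step 1 — factor the characteristic polynomial to read off the algebraic multiplicities:
  χ_A(x) = x^5

Step 2 — compute geometric multiplicities via the rank-nullity identity g(λ) = n − rank(A − λI):
  rank(A − (0)·I) = 1, so dim ker(A − (0)·I) = n − 1 = 4

Summary:
  λ = 0: algebraic multiplicity = 5, geometric multiplicity = 4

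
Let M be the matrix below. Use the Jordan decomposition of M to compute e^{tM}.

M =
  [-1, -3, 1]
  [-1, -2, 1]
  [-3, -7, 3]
e^{tM} =
  [t^2/2 - t + 1, t^2 - 3*t, -t^2/2 + t]
  [-t, 1 - 2*t, t]
  [t^2/2 - 3*t, t^2 - 7*t, -t^2/2 + 3*t + 1]

Strategy: write M = P · J · P⁻¹ where J is a Jordan canonical form, so e^{tM} = P · e^{tJ} · P⁻¹, and e^{tJ} can be computed block-by-block.

M has Jordan form
J =
  [0, 1, 0]
  [0, 0, 1]
  [0, 0, 0]
(up to reordering of blocks).

Per-block formulas:
  For a 3×3 Jordan block J_3(0): exp(t · J_3(0)) = e^(0t)·(I + t·N + (t^2/2)·N^2), where N is the 3×3 nilpotent shift.

After assembling e^{tJ} and conjugating by P, we get:

e^{tM} =
  [t^2/2 - t + 1, t^2 - 3*t, -t^2/2 + t]
  [-t, 1 - 2*t, t]
  [t^2/2 - 3*t, t^2 - 7*t, -t^2/2 + 3*t + 1]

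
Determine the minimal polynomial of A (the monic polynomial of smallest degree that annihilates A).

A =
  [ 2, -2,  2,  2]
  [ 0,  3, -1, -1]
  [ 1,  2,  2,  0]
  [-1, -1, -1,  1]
x^2 - 4*x + 4

The characteristic polynomial is χ_A(x) = (x - 2)^4, so the eigenvalues are known. The minimal polynomial is
  m_A(x) = Π_λ (x − λ)^{k_λ}
where k_λ is the size of the *largest* Jordan block for λ (equivalently, the smallest k with (A − λI)^k v = 0 for every generalised eigenvector v of λ).

  λ = 2: largest Jordan block has size 2, contributing (x − 2)^2

So m_A(x) = (x - 2)^2 = x^2 - 4*x + 4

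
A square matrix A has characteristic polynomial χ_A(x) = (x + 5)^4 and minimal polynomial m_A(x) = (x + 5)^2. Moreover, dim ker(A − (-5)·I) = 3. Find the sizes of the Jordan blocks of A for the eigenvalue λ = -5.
Block sizes for λ = -5: [2, 1, 1]

Step 1 — from the characteristic polynomial, algebraic multiplicity of λ = -5 is 4. From dim ker(A − (-5)·I) = 3, there are exactly 3 Jordan blocks for λ = -5.
Step 2 — from the minimal polynomial, the factor (x + 5)^2 tells us the largest block for λ = -5 has size 2.
Step 3 — with total size 4, 3 blocks, and largest block 2, the block sizes (in nonincreasing order) are [2, 1, 1].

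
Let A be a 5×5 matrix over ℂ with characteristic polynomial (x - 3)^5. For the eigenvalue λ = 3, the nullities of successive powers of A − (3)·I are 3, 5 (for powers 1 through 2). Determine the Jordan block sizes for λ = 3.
Block sizes for λ = 3: [2, 2, 1]

From the dimensions of kernels of powers, the number of Jordan blocks of size at least j is d_j − d_{j−1} where d_j = dim ker(N^j) (with d_0 = 0). Computing the differences gives [3, 2].
The number of blocks of size exactly k is (#blocks of size ≥ k) − (#blocks of size ≥ k + 1), so the partition is: 1 block(s) of size 1, 2 block(s) of size 2.
In nonincreasing order the block sizes are [2, 2, 1].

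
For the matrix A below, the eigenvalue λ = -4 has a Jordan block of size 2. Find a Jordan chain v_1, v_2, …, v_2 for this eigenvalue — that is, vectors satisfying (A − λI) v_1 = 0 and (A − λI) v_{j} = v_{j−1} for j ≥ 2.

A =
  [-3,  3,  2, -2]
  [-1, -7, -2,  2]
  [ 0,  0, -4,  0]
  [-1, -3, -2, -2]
A Jordan chain for λ = -4 of length 2:
v_1 = (1, -1, 0, -1)ᵀ
v_2 = (1, 0, 0, 0)ᵀ

Let N = A − (-4)·I. We want v_2 with N^2 v_2 = 0 but N^1 v_2 ≠ 0; then v_{j-1} := N · v_j for j = 2, …, 2.

Pick v_2 = (1, 0, 0, 0)ᵀ.
Then v_1 = N · v_2 = (1, -1, 0, -1)ᵀ.

Sanity check: (A − (-4)·I) v_1 = (0, 0, 0, 0)ᵀ = 0. ✓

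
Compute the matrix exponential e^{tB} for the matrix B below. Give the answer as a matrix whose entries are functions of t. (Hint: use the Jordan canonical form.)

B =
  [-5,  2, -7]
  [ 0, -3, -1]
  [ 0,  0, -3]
e^{tB} =
  [exp(-5*t), exp(-3*t) - exp(-5*t), -t*exp(-3*t) - 3*exp(-3*t) + 3*exp(-5*t)]
  [0, exp(-3*t), -t*exp(-3*t)]
  [0, 0, exp(-3*t)]

Strategy: write B = P · J · P⁻¹ where J is a Jordan canonical form, so e^{tB} = P · e^{tJ} · P⁻¹, and e^{tJ} can be computed block-by-block.

B has Jordan form
J =
  [-5,  0,  0]
  [ 0, -3,  1]
  [ 0,  0, -3]
(up to reordering of blocks).

Per-block formulas:
  For a 1×1 block at λ = -5: exp(t · [-5]) = [e^(-5t)].
  For a 2×2 Jordan block J_2(-3): exp(t · J_2(-3)) = e^(-3t)·(I + t·N), where N is the 2×2 nilpotent shift.

After assembling e^{tJ} and conjugating by P, we get:

e^{tB} =
  [exp(-5*t), exp(-3*t) - exp(-5*t), -t*exp(-3*t) - 3*exp(-3*t) + 3*exp(-5*t)]
  [0, exp(-3*t), -t*exp(-3*t)]
  [0, 0, exp(-3*t)]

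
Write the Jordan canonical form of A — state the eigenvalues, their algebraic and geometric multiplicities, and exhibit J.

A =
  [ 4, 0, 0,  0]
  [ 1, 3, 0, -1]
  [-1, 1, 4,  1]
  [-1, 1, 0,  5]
J_2(4) ⊕ J_1(4) ⊕ J_1(4)

The characteristic polynomial is
  det(x·I − A) = x^4 - 16*x^3 + 96*x^2 - 256*x + 256 = (x - 4)^4

Eigenvalues and multiplicities (the geometric multiplicity of λ is n − rank(A − λI), which equals the number of Jordan blocks for λ):
  λ = 4: algebraic multiplicity = 4, geometric multiplicity = 3

Determining the block sizes for each eigenvalue:
  λ = 4: 3 blocks summing to 4 forces exactly one block of size 2 and the rest size 1 → block sizes [2, 1, 1]

Assembling the blocks gives a Jordan form
J =
  [4, 1, 0, 0]
  [0, 4, 0, 0]
  [0, 0, 4, 0]
  [0, 0, 0, 4]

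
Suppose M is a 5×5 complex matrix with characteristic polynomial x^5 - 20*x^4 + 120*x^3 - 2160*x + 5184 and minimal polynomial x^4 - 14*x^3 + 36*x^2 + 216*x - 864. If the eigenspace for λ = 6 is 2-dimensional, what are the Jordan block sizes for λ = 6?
Block sizes for λ = 6: [3, 1]

Step 1 — from the characteristic polynomial, algebraic multiplicity of λ = 6 is 4. From dim ker(M − (6)·I) = 2, there are exactly 2 Jordan blocks for λ = 6.
Step 2 — from the minimal polynomial, the factor (x − 6)^3 tells us the largest block for λ = 6 has size 3.
Step 3 — with total size 4, 2 blocks, and largest block 3, the block sizes (in nonincreasing order) are [3, 1].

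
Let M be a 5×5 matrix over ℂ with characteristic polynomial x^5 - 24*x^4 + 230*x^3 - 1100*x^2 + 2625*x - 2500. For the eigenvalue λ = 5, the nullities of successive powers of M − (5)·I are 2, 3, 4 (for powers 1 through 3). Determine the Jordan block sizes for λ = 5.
Block sizes for λ = 5: [3, 1]

From the dimensions of kernels of powers, the number of Jordan blocks of size at least j is d_j − d_{j−1} where d_j = dim ker(N^j) (with d_0 = 0). Computing the differences gives [2, 1, 1].
The number of blocks of size exactly k is (#blocks of size ≥ k) − (#blocks of size ≥ k + 1), so the partition is: 1 block(s) of size 1, 1 block(s) of size 3.
In nonincreasing order the block sizes are [3, 1].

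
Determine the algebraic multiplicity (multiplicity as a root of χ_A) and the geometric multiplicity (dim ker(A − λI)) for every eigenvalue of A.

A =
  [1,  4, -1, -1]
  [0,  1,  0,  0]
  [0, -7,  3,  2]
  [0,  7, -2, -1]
λ = 1: alg = 4, geom = 2

Step 1 — factor the characteristic polynomial to read off the algebraic multiplicities:
  χ_A(x) = (x - 1)^4

Step 2 — compute geometric multiplicities via the rank-nullity identity g(λ) = n − rank(A − λI):
  rank(A − (1)·I) = 2, so dim ker(A − (1)·I) = n − 2 = 2

Summary:
  λ = 1: algebraic multiplicity = 4, geometric multiplicity = 2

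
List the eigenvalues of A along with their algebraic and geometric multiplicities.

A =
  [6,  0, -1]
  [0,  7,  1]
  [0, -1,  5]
λ = 6: alg = 3, geom = 1

Step 1 — factor the characteristic polynomial to read off the algebraic multiplicities:
  χ_A(x) = (x - 6)^3

Step 2 — compute geometric multiplicities via the rank-nullity identity g(λ) = n − rank(A − λI):
  rank(A − (6)·I) = 2, so dim ker(A − (6)·I) = n − 2 = 1

Summary:
  λ = 6: algebraic multiplicity = 3, geometric multiplicity = 1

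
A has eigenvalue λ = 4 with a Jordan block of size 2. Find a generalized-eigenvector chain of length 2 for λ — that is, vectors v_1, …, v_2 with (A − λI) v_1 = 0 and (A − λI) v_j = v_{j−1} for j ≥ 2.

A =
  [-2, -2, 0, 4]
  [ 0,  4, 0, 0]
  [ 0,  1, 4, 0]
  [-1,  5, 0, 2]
A Jordan chain for λ = 4 of length 2:
v_1 = (0, 0, 1, 0)ᵀ
v_2 = (1, 1, 0, 2)ᵀ

Let N = A − (4)·I. We want v_2 with N^2 v_2 = 0 but N^1 v_2 ≠ 0; then v_{j-1} := N · v_j for j = 2, …, 2.

Pick v_2 = (1, 1, 0, 2)ᵀ.
Then v_1 = N · v_2 = (0, 0, 1, 0)ᵀ.

Sanity check: (A − (4)·I) v_1 = (0, 0, 0, 0)ᵀ = 0. ✓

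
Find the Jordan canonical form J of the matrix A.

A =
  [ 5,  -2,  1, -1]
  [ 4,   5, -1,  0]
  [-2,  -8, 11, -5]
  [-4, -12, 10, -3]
J_1(3) ⊕ J_3(5)

The characteristic polynomial is
  det(x·I − A) = x^4 - 18*x^3 + 120*x^2 - 350*x + 375 = (x - 5)^3*(x - 3)

Eigenvalues and multiplicities (the geometric multiplicity of λ is n − rank(A − λI), which equals the number of Jordan blocks for λ):
  λ = 3: algebraic multiplicity = 1, geometric multiplicity = 1
  λ = 5: algebraic multiplicity = 3, geometric multiplicity = 1

Determining the block sizes for each eigenvalue:
  λ = 3: one block (gm = 1), so the single block has size am = 1 → block sizes [1]
  λ = 5: one block (gm = 1), so the single block has size am = 3 → block sizes [3]

Assembling the blocks gives a Jordan form
J =
  [3, 0, 0, 0]
  [0, 5, 1, 0]
  [0, 0, 5, 1]
  [0, 0, 0, 5]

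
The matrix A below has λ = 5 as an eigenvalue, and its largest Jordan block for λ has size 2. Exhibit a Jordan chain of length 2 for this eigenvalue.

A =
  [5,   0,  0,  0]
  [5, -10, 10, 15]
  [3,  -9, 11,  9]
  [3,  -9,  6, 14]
A Jordan chain for λ = 5 of length 2:
v_1 = (0, 5, 3, 3)ᵀ
v_2 = (1, 0, 0, 0)ᵀ

Let N = A − (5)·I. We want v_2 with N^2 v_2 = 0 but N^1 v_2 ≠ 0; then v_{j-1} := N · v_j for j = 2, …, 2.

Pick v_2 = (1, 0, 0, 0)ᵀ.
Then v_1 = N · v_2 = (0, 5, 3, 3)ᵀ.

Sanity check: (A − (5)·I) v_1 = (0, 0, 0, 0)ᵀ = 0. ✓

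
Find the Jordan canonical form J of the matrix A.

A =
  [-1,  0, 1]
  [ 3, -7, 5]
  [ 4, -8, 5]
J_3(-1)

The characteristic polynomial is
  det(x·I − A) = x^3 + 3*x^2 + 3*x + 1 = (x + 1)^3

Eigenvalues and multiplicities (the geometric multiplicity of λ is n − rank(A − λI), which equals the number of Jordan blocks for λ):
  λ = -1: algebraic multiplicity = 3, geometric multiplicity = 1

Determining the block sizes for each eigenvalue:
  λ = -1: one block (gm = 1), so the single block has size am = 3 → block sizes [3]

Assembling the blocks gives a Jordan form
J =
  [-1,  1,  0]
  [ 0, -1,  1]
  [ 0,  0, -1]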